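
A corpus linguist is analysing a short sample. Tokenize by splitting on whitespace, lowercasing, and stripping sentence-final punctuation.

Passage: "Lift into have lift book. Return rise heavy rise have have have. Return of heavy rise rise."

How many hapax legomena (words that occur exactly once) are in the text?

3

Frequencies: have:4, rise:4, lift:2, return:2, heavy:2, into:1, book:1, of:1
Hapax (freq=1): book, into, of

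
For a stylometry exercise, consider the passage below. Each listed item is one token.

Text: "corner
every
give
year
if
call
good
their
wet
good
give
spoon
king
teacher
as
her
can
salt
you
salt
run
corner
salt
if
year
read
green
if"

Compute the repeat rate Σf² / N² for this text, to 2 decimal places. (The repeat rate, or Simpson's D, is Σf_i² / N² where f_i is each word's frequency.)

0.06

Frequencies: if:3, salt:3, corner:2, give:2, year:2, good:2, every:1, call:1, their:1, wet:1, spoon:1, king:1, teacher:1, as:1, her:1, can:1, you:1, run:1, read:1, green:1
Σf² = 48; N² = 784
Repeat rate = 48 / 784 = 0.06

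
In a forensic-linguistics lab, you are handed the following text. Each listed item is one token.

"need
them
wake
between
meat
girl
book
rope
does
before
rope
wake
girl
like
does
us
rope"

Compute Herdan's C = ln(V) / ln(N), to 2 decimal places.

0.88

N = 17, V = 12.
ln(V) = 2.484907, ln(N) = 2.833213
C = 2.484907 / 2.833213 = 0.88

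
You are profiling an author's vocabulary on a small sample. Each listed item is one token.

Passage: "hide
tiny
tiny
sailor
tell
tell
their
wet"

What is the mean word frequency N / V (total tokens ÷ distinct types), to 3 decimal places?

N = 8 tokens, V = 6 types.
Mean frequency = N / V = 8 / 6 = 1.333

1.333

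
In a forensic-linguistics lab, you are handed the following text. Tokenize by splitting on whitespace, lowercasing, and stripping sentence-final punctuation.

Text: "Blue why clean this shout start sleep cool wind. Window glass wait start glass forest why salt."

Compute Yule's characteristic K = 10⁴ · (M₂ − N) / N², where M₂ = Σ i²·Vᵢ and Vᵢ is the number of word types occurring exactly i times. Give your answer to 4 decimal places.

207.6125

Frequencies: why:2, start:2, glass:2, blue:1, clean:1, this:1, shout:1, sleep:1, cool:1, wind:1, window:1, wait:1, forest:1, salt:1
N = 17. Frequency spectrum: V_1=11, V_2=3
M₂ = 1²·11 + 2²·3 = 23
K = 10000 × (23 − 17) / 17² = 207.6125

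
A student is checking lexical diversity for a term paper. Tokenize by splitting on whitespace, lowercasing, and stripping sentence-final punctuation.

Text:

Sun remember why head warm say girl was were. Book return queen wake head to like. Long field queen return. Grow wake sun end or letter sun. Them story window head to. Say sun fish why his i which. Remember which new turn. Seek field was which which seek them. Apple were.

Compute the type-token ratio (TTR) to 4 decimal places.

0.6154

N = 52 tokens, V = 32 types.
TTR = V / N = 32 / 52 = 0.6154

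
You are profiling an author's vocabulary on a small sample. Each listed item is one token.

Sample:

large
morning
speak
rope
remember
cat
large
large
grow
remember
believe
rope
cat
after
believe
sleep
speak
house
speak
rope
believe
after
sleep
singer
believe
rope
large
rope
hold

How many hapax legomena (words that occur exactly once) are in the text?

5

Frequencies: rope:5, large:4, believe:4, speak:3, remember:2, cat:2, after:2, sleep:2, morning:1, grow:1, house:1, singer:1, hold:1
Hapax (freq=1): grow, hold, house, morning, singer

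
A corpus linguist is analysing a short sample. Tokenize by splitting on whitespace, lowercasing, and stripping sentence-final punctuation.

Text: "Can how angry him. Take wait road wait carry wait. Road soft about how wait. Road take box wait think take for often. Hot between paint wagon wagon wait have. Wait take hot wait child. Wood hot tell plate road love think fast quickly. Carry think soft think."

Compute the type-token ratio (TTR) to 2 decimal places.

N = 48 tokens, V = 26 types.
TTR = V / N = 26 / 48 = 0.54

0.54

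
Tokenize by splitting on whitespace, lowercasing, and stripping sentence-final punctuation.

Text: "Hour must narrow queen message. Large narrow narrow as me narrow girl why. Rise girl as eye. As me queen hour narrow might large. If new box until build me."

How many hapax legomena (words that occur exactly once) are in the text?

Frequencies: narrow:5, as:3, me:3, hour:2, queen:2, large:2, girl:2, must:1, message:1, why:1, rise:1, eye:1, might:1, if:1, new:1, box:1, until:1, build:1
Hapax (freq=1): box, build, eye, if, message, might, must, new, rise, until, why

11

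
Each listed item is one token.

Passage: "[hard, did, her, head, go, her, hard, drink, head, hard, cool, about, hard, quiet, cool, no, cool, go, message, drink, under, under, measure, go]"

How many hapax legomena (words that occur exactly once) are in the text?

6

Frequencies: hard:4, go:3, cool:3, her:2, head:2, drink:2, under:2, did:1, about:1, quiet:1, no:1, message:1, measure:1
Hapax (freq=1): about, did, measure, message, no, quiet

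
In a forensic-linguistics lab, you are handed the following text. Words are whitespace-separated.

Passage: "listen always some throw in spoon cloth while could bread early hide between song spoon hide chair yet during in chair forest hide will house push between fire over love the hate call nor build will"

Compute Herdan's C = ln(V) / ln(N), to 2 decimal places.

N = 36, V = 29.
ln(V) = 3.367296, ln(N) = 3.583519
C = 3.367296 / 3.583519 = 0.94

0.94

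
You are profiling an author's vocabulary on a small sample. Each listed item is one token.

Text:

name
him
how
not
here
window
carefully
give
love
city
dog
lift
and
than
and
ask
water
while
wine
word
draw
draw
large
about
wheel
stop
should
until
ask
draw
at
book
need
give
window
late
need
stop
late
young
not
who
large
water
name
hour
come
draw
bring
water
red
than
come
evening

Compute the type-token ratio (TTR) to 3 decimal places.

0.685

N = 54 tokens, V = 37 types.
TTR = V / N = 37 / 54 = 0.685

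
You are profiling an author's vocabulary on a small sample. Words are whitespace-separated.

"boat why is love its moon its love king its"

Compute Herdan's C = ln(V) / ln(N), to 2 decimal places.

0.85

N = 10, V = 7.
ln(V) = 1.945910, ln(N) = 2.302585
C = 1.945910 / 2.302585 = 0.85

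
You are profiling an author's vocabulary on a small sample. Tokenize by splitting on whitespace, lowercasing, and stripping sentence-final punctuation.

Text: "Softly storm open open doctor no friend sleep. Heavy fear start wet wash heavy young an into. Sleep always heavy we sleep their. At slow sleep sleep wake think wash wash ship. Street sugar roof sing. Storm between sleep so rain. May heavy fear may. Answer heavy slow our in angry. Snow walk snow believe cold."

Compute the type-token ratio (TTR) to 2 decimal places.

N = 56 tokens, V = 39 types.
TTR = V / N = 39 / 56 = 0.70

0.70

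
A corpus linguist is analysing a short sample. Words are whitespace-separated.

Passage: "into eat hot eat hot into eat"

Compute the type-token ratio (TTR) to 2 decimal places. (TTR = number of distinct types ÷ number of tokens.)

0.43

N = 7 tokens, V = 3 types.
TTR = V / N = 3 / 7 = 0.43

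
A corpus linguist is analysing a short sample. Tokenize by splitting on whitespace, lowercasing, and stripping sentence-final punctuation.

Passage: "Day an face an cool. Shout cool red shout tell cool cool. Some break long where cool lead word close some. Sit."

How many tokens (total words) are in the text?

Tokens: day, an, face, an, cool, shout, cool, red, shout, tell, cool, cool, some, break, long, where, cool, lead, word, close, some, sit
N = 22

22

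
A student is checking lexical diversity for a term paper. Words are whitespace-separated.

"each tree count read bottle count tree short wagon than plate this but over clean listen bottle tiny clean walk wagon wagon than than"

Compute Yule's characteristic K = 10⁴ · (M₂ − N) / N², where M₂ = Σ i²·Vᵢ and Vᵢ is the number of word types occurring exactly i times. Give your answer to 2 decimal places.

Frequencies: wagon:3, than:3, tree:2, count:2, bottle:2, clean:2, each:1, read:1, short:1, plate:1, this:1, but:1, over:1, listen:1, tiny:1, walk:1
N = 24. Frequency spectrum: V_1=10, V_2=4, V_3=2
M₂ = 1²·10 + 2²·4 + 3²·2 = 44
K = 10000 × (44 − 24) / 24² = 347.22

347.22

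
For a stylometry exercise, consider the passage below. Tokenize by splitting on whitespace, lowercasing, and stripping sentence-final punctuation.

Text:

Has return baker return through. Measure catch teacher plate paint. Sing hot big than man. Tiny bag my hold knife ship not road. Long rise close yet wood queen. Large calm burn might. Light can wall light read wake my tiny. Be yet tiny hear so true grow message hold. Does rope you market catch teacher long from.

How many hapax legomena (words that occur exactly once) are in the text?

Frequencies: tiny:3, return:2, catch:2, teacher:2, my:2, hold:2, long:2, yet:2, light:2, has:1, baker:1, through:1, measure:1, plate:1, paint:1, sing:1, hot:1, big:1, than:1, man:1, … (28 more, each freq 1)
Hapax (freq=1): bag, baker, be, big, burn, calm, can, close, does, from, grow, has, hear, hot, knife, large, man, market, measure, message, might, not, paint, plate, queen, read, rise, road, rope, ship, sing, so, than, through, true, wake, wall, wood, you

39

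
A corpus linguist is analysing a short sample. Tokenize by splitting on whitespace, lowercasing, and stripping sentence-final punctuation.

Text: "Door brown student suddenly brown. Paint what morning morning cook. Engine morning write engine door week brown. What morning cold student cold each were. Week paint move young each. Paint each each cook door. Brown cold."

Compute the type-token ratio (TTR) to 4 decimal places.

0.4444

N = 36 tokens, V = 16 types.
TTR = V / N = 16 / 36 = 0.4444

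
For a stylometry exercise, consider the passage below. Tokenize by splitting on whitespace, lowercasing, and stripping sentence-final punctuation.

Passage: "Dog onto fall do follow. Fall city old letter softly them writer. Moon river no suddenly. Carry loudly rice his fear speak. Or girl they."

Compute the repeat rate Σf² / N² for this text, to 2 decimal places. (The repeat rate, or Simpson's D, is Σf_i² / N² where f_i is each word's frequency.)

0.04

Frequencies: fall:2, dog:1, onto:1, do:1, follow:1, city:1, old:1, letter:1, softly:1, them:1, writer:1, moon:1, river:1, no:1, suddenly:1, carry:1, loudly:1, rice:1, his:1, fear:1, … (4 more, each freq 1)
Σf² = 27; N² = 625
Repeat rate = 27 / 625 = 0.04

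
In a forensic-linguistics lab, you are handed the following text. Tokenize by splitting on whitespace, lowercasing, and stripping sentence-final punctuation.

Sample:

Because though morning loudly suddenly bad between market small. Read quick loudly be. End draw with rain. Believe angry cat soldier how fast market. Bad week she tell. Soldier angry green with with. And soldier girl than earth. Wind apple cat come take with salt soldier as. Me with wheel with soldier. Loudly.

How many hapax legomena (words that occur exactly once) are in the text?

31

Frequencies: with:6, soldier:5, loudly:3, bad:2, market:2, angry:2, cat:2, because:1, though:1, morning:1, suddenly:1, between:1, small:1, read:1, quick:1, be:1, end:1, draw:1, rain:1, believe:1, … (18 more, each freq 1)
Hapax (freq=1): and, apple, as, be, because, believe, between, come, draw, earth, end, fast, girl, green, how, me, morning, quick, rain, read, salt, she, small, suddenly, take, tell, than, though, week, wheel, wind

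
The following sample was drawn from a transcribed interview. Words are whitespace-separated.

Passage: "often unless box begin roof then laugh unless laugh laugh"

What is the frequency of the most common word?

Frequencies: laugh:3, unless:2, often:1, box:1, begin:1, roof:1, then:1
Most common: 'laugh' with frequency 3.

3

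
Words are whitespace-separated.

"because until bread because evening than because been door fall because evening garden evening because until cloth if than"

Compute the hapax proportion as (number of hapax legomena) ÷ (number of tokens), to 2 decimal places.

0.37

Frequencies: because:5, evening:3, until:2, than:2, bread:1, been:1, door:1, fall:1, garden:1, cloth:1, if:1
Hapax count = 7; token count = 19.
Ratio = 7 / 19 = 0.37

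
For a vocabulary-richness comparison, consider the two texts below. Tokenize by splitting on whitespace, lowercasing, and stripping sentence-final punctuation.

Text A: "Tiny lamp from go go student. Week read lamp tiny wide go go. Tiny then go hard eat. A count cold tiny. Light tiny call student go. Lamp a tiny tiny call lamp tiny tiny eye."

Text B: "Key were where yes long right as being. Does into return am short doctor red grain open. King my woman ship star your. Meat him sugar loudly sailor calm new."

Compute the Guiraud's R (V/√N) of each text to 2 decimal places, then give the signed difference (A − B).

-2.65

A: V=17, N=36, R=2.83
B: V=30, N=30, R=5.48
Difference = 2.83 − 5.48 = -2.65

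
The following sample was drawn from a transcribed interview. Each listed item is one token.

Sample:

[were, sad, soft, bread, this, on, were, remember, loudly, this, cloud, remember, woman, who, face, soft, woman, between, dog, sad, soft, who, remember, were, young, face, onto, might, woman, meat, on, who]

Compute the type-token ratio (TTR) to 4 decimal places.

N = 32 tokens, V = 18 types.
TTR = V / N = 18 / 32 = 0.5625

0.5625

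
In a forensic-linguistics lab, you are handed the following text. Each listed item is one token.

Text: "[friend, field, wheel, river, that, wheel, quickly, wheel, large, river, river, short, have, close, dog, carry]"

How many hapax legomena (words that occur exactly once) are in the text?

10

Frequencies: wheel:3, river:3, friend:1, field:1, that:1, quickly:1, large:1, short:1, have:1, close:1, dog:1, carry:1
Hapax (freq=1): carry, close, dog, field, friend, have, large, quickly, short, that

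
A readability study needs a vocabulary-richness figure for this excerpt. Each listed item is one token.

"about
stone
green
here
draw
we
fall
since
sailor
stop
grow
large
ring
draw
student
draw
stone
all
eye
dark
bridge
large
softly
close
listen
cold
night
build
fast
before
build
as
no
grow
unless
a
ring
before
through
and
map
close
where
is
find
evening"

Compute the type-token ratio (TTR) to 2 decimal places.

0.80

N = 46 tokens, V = 37 types.
TTR = V / N = 37 / 46 = 0.80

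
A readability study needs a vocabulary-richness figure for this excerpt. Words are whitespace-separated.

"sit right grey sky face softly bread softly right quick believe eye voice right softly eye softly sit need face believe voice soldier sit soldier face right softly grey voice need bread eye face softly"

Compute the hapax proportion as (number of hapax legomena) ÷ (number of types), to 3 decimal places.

Frequencies: softly:6, right:4, face:4, sit:3, eye:3, voice:3, grey:2, bread:2, believe:2, need:2, soldier:2, sky:1, quick:1
Hapax count = 2; type count = 13.
Ratio = 2 / 13 = 0.154

0.154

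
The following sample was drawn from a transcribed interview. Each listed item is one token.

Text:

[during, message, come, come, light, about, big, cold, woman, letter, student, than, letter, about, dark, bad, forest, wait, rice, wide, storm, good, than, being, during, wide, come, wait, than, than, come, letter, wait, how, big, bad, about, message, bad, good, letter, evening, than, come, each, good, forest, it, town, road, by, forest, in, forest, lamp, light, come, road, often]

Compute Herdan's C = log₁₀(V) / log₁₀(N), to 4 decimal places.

0.8341

N = 59, V = 30.
log₁₀(V) = 1.477121, log₁₀(N) = 1.770852
C = 1.477121 / 1.770852 = 0.8341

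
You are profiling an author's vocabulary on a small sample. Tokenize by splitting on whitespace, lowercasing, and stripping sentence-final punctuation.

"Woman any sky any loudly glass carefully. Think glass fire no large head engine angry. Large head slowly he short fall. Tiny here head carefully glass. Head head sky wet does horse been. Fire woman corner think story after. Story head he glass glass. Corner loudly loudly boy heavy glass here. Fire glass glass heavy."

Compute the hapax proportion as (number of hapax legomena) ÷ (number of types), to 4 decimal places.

Frequencies: glass:8, head:6, loudly:3, fire:3, woman:2, any:2, sky:2, carefully:2, think:2, large:2, he:2, here:2, corner:2, story:2, heavy:2, no:1, engine:1, angry:1, slowly:1, short:1, … (8 more, each freq 1)
Hapax count = 13; type count = 28.
Ratio = 13 / 28 = 0.4643

0.4643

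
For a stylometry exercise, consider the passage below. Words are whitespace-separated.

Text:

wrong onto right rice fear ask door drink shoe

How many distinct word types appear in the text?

9

Distinct types: {ask, door, drink, fear, onto, rice, right, shoe, wrong}
V = 9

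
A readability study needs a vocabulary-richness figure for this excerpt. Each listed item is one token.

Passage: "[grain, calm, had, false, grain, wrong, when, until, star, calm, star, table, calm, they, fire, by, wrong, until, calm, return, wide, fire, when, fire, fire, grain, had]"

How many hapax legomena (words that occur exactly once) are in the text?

6

Frequencies: calm:4, fire:4, grain:3, had:2, wrong:2, when:2, until:2, star:2, false:1, table:1, they:1, by:1, return:1, wide:1
Hapax (freq=1): by, false, return, table, they, wide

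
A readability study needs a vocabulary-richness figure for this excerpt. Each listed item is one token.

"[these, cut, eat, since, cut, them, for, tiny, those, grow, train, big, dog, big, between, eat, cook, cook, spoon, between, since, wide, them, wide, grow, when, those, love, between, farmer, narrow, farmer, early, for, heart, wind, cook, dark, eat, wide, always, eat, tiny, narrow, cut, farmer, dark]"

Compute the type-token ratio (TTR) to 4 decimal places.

0.5319

N = 47 tokens, V = 25 types.
TTR = V / N = 25 / 47 = 0.5319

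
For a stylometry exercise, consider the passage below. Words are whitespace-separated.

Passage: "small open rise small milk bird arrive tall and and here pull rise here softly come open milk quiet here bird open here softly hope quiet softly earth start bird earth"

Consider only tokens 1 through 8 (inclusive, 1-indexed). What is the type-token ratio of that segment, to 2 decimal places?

0.88

Segment tokens 1–8: small, open, rise, small, milk, bird, arrive, tall
Segment N = 8, segment V = 7.
TTR = 7 / 8 = 0.88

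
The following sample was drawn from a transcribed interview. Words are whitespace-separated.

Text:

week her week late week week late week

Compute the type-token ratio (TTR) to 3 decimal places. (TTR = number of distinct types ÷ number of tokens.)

0.375

N = 8 tokens, V = 3 types.
TTR = V / N = 3 / 8 = 0.375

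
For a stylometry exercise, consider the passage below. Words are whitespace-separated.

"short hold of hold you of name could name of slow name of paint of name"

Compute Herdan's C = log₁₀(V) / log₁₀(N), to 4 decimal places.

N = 16, V = 8.
log₁₀(V) = 0.903090, log₁₀(N) = 1.204120
C = 0.903090 / 1.204120 = 0.7500

0.7500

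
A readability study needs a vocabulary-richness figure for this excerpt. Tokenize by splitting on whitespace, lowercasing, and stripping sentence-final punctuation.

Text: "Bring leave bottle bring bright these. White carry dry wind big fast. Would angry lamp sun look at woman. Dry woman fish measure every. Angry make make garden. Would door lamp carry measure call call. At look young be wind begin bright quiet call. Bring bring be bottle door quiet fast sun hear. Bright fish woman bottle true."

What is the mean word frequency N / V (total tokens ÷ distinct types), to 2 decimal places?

1.87

N = 58 tokens, V = 31 types.
Mean frequency = N / V = 58 / 31 = 1.87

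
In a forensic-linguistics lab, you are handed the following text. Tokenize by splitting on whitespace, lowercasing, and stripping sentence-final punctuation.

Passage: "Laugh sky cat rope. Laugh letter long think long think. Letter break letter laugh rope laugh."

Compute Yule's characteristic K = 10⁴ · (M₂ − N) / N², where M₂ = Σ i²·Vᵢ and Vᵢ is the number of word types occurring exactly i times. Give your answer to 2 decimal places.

937.50

Frequencies: laugh:4, letter:3, rope:2, long:2, think:2, sky:1, cat:1, break:1
N = 16. Frequency spectrum: V_1=3, V_2=3, V_3=1, V_4=1
M₂ = 1²·3 + 2²·3 + 3²·1 + 4²·1 = 40
K = 10000 × (40 − 16) / 16² = 937.50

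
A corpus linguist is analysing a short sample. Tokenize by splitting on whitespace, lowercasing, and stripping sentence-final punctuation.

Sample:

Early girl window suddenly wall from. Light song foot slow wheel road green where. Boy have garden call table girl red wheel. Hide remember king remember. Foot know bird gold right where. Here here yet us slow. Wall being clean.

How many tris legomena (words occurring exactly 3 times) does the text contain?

0

Frequencies: girl:2, wall:2, foot:2, slow:2, wheel:2, where:2, remember:2, here:2, early:1, window:1, suddenly:1, from:1, light:1, song:1, road:1, green:1, boy:1, have:1, garden:1, call:1, … (12 more, each freq 1)
Words with frequency 3: (none)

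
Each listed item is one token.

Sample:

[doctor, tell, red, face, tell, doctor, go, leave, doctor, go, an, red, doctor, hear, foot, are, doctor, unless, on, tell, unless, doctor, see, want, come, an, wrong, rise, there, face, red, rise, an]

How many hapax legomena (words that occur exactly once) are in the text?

Frequencies: doctor:6, tell:3, red:3, an:3, face:2, go:2, unless:2, rise:2, leave:1, hear:1, foot:1, are:1, on:1, see:1, want:1, come:1, wrong:1, there:1
Hapax (freq=1): are, come, foot, hear, leave, on, see, there, want, wrong

10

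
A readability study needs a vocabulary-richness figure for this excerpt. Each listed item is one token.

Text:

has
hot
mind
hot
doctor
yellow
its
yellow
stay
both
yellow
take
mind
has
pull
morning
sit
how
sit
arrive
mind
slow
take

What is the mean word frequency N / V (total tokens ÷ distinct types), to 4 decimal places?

N = 23 tokens, V = 15 types.
Mean frequency = N / V = 23 / 15 = 1.5333

1.5333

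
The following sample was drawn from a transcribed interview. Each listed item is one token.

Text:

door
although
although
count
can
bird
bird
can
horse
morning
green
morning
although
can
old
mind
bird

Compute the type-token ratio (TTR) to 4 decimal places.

N = 17 tokens, V = 10 types.
TTR = V / N = 10 / 17 = 0.5882

0.5882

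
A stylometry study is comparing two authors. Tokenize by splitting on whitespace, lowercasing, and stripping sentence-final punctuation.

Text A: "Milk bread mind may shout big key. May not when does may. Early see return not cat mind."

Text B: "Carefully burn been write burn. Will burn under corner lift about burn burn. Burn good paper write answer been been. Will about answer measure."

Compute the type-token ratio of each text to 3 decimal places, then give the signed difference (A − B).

TTR(A) = 14/18 = 0.778
TTR(B) = 13/24 = 0.542
Difference = 0.778 − 0.542 = 0.236

0.236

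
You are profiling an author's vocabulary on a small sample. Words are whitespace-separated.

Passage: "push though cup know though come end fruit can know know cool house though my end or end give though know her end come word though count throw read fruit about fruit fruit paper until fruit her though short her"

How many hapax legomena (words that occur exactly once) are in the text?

16

Frequencies: though:6, fruit:5, know:4, end:4, her:3, come:2, push:1, cup:1, can:1, cool:1, house:1, my:1, or:1, give:1, word:1, count:1, throw:1, read:1, about:1, paper:1, … (2 more, each freq 1)
Hapax (freq=1): about, can, cool, count, cup, give, house, my, or, paper, push, read, short, throw, until, word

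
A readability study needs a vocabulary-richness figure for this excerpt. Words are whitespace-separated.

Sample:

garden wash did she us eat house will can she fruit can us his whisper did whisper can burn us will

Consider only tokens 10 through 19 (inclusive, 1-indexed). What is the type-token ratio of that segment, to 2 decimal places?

Segment tokens 10–19: she, fruit, can, us, his, whisper, did, whisper, can, burn
Segment N = 10, segment V = 8.
TTR = 8 / 10 = 0.80

0.80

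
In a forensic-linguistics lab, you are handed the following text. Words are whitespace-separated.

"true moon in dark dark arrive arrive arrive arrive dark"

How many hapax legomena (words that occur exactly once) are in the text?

Frequencies: arrive:4, dark:3, true:1, moon:1, in:1
Hapax (freq=1): in, moon, true

3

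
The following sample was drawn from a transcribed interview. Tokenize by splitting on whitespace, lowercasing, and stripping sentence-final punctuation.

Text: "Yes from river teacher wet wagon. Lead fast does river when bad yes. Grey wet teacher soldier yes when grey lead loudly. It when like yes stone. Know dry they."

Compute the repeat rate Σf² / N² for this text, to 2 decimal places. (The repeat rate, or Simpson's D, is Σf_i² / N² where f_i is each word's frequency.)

0.06

Frequencies: yes:4, when:3, river:2, teacher:2, wet:2, lead:2, grey:2, from:1, wagon:1, fast:1, does:1, bad:1, soldier:1, loudly:1, it:1, like:1, stone:1, know:1, dry:1, they:1
Σf² = 58; N² = 900
Repeat rate = 58 / 900 = 0.06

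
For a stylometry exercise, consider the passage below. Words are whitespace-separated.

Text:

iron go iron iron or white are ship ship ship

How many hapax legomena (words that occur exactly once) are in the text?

Frequencies: iron:3, ship:3, go:1, or:1, white:1, are:1
Hapax (freq=1): are, go, or, white

4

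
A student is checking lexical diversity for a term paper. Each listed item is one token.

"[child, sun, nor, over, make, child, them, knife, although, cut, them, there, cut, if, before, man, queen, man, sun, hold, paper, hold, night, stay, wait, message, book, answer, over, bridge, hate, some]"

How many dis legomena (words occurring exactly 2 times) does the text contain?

Frequencies: child:2, sun:2, over:2, them:2, cut:2, man:2, hold:2, nor:1, make:1, knife:1, although:1, there:1, if:1, before:1, queen:1, paper:1, night:1, stay:1, wait:1, message:1, … (5 more, each freq 1)
Words with frequency 2: child, cut, hold, man, over, sun, them

7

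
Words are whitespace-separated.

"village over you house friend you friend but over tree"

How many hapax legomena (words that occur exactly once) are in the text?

4

Frequencies: over:2, you:2, friend:2, village:1, house:1, but:1, tree:1
Hapax (freq=1): but, house, tree, village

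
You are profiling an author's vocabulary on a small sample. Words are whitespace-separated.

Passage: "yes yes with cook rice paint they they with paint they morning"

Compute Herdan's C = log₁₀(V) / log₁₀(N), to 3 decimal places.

0.783

N = 12, V = 7.
log₁₀(V) = 0.845098, log₁₀(N) = 1.079181
C = 0.845098 / 1.079181 = 0.783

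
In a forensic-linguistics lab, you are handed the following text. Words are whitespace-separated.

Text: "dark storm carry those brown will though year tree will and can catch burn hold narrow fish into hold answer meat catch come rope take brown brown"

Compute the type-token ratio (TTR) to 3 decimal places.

0.815

N = 27 tokens, V = 22 types.
TTR = V / N = 22 / 27 = 0.815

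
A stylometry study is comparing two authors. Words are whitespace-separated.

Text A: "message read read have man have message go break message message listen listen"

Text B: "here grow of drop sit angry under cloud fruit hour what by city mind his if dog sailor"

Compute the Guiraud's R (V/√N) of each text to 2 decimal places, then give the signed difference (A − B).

A: V=7, N=13, R=1.94
B: V=18, N=18, R=4.24
Difference = 1.94 − 4.24 = -2.30

-2.30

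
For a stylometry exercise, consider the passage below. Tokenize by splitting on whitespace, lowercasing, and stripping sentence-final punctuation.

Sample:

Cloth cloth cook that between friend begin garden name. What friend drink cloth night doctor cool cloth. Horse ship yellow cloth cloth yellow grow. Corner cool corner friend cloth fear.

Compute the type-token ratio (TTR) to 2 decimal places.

0.63

N = 30 tokens, V = 19 types.
TTR = V / N = 19 / 30 = 0.63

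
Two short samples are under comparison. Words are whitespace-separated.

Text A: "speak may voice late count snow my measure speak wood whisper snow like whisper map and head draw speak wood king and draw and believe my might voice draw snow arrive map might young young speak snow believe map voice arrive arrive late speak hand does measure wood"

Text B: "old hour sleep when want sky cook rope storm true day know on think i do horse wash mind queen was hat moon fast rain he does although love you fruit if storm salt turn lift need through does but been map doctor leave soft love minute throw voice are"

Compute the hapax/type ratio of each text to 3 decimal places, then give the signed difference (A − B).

A: hapax=7, V=22, ratio=0.318
B: hapax=44, V=47, ratio=0.936
Difference = 0.318 − 0.936 = -0.618

-0.618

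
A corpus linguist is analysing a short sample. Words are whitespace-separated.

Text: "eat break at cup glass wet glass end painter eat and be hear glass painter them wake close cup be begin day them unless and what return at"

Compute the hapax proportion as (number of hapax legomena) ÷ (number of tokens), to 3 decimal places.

Frequencies: glass:3, eat:2, at:2, cup:2, painter:2, and:2, be:2, them:2, break:1, wet:1, end:1, hear:1, wake:1, close:1, begin:1, day:1, unless:1, what:1, return:1
Hapax count = 11; token count = 28.
Ratio = 11 / 28 = 0.393

0.393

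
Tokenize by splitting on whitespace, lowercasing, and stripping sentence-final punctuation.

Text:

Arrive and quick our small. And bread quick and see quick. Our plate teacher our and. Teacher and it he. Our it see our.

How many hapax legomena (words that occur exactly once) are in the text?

Frequencies: and:5, our:5, quick:3, see:2, teacher:2, it:2, arrive:1, small:1, bread:1, plate:1, he:1
Hapax (freq=1): arrive, bread, he, plate, small

5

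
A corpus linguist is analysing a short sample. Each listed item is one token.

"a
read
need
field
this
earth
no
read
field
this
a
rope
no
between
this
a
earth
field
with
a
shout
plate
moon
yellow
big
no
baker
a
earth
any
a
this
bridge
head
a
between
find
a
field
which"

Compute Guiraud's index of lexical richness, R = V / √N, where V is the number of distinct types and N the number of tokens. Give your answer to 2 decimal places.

N = 40, V = 21.
√N = 6.324555
R = 21 / 6.324555 = 3.32

3.32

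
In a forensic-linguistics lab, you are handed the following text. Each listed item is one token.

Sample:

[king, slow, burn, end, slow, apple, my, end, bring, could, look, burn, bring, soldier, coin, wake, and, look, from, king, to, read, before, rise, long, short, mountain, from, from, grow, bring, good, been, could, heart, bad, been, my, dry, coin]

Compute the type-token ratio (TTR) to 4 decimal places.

N = 40 tokens, V = 27 types.
TTR = V / N = 27 / 40 = 0.6750

0.6750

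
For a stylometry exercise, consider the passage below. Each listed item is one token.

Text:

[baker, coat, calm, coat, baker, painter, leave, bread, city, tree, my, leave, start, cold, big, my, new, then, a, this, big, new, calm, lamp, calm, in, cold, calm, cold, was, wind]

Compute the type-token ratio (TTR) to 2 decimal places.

0.65

N = 31 tokens, V = 20 types.
TTR = V / N = 20 / 31 = 0.65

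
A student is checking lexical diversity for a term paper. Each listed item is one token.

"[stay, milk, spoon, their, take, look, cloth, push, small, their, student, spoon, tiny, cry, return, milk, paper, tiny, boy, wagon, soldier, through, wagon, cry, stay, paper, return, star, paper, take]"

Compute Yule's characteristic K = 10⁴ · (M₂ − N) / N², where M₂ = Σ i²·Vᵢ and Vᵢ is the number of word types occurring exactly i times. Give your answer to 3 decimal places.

Frequencies: paper:3, stay:2, milk:2, spoon:2, their:2, take:2, tiny:2, cry:2, return:2, wagon:2, look:1, cloth:1, push:1, small:1, student:1, boy:1, soldier:1, through:1, star:1
N = 30. Frequency spectrum: V_1=9, V_2=9, V_3=1
M₂ = 1²·9 + 2²·9 + 3²·1 = 54
K = 10000 × (54 − 30) / 30² = 266.667

266.667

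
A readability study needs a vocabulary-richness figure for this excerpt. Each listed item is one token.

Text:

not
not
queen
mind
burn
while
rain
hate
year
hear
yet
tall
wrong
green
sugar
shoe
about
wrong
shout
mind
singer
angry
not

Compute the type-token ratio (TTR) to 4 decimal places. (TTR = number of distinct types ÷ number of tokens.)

0.8261

N = 23 tokens, V = 19 types.
TTR = V / N = 19 / 23 = 0.8261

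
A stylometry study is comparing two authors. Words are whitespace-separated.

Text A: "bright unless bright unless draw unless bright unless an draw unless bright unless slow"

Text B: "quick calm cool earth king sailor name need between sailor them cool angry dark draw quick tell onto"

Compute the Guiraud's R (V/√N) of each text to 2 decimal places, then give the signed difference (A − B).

-2.20

A: V=5, N=14, R=1.34
B: V=15, N=18, R=3.54
Difference = 1.34 − 3.54 = -2.20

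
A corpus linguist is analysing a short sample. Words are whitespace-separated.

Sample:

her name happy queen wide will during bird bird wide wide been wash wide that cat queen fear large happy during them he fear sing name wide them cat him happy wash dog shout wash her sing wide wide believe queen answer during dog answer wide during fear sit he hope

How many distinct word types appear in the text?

Distinct types: {answer, been, believe, bird, cat, dog, during, fear, happy, he, her, him, hope, large, name, queen, shout, sing, sit, that, them, wash, wide, will}
V = 24

24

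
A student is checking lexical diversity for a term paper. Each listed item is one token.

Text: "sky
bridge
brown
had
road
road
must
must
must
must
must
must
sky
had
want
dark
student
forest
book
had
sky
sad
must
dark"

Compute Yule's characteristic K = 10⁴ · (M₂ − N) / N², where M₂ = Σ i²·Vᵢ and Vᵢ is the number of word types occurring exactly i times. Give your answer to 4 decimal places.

1006.9444

Frequencies: must:7, sky:3, had:3, road:2, dark:2, bridge:1, brown:1, want:1, student:1, forest:1, book:1, sad:1
N = 24. Frequency spectrum: V_1=7, V_2=2, V_3=2, V_7=1
M₂ = 1²·7 + 2²·2 + 3²·2 + 7²·1 = 82
K = 10000 × (82 − 24) / 24² = 1006.9444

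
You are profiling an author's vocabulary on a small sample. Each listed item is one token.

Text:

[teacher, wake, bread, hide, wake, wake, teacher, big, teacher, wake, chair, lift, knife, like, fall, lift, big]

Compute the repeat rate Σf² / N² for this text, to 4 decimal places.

Frequencies: wake:4, teacher:3, big:2, lift:2, bread:1, hide:1, chair:1, knife:1, like:1, fall:1
Σf² = 39; N² = 289
Repeat rate = 39 / 289 = 0.1349

0.1349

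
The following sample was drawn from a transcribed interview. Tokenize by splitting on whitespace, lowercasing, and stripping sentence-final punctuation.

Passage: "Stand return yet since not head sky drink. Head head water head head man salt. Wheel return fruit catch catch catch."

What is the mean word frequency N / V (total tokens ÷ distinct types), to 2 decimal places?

N = 21 tokens, V = 14 types.
Mean frequency = N / V = 21 / 14 = 1.50

1.50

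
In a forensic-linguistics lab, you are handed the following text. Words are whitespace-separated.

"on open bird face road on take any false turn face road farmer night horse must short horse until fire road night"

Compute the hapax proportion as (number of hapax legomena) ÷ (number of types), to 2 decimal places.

Frequencies: road:3, on:2, face:2, night:2, horse:2, open:1, bird:1, take:1, any:1, false:1, turn:1, farmer:1, must:1, short:1, until:1, fire:1
Hapax count = 11; type count = 16.
Ratio = 11 / 16 = 0.69

0.69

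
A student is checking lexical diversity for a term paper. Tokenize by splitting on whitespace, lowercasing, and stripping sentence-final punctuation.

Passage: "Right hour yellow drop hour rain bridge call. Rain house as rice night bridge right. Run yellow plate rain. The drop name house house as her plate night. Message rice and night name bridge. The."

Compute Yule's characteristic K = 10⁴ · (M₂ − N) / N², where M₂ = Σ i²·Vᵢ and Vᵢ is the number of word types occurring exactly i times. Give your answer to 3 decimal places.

342.857

Frequencies: rain:3, bridge:3, house:3, night:3, right:2, hour:2, yellow:2, drop:2, as:2, rice:2, plate:2, the:2, name:2, call:1, run:1, her:1, message:1, and:1
N = 35. Frequency spectrum: V_1=5, V_2=9, V_3=4
M₂ = 1²·5 + 2²·9 + 3²·4 = 77
K = 10000 × (77 − 35) / 35² = 342.857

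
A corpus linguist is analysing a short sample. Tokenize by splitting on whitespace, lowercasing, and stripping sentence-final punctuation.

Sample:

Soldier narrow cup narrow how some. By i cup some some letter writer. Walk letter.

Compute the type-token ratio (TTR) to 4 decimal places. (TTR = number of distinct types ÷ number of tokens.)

0.6667

N = 15 tokens, V = 10 types.
TTR = V / N = 10 / 15 = 0.6667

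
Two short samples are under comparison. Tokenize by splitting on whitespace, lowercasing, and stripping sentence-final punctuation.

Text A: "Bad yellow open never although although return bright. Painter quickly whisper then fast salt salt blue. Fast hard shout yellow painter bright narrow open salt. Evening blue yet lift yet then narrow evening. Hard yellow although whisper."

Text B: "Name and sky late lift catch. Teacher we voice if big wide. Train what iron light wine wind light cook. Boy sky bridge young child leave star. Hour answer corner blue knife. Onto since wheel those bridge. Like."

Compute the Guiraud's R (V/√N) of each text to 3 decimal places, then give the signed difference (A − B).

A: V=20, N=37, R=3.288
B: V=35, N=38, R=5.678
Difference = 3.288 − 5.678 = -2.390

-2.390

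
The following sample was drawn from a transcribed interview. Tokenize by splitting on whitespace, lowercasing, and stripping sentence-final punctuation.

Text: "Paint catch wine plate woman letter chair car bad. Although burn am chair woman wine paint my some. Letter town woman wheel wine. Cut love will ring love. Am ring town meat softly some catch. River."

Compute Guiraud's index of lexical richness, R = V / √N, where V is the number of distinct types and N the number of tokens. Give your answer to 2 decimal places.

N = 36, V = 23.
√N = 6.000000
R = 23 / 6.000000 = 3.83

3.83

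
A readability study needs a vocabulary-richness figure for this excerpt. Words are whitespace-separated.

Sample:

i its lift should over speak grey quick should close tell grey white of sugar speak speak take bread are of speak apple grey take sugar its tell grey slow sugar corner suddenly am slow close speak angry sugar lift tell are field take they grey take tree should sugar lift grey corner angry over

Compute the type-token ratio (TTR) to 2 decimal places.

N = 55 tokens, V = 25 types.
TTR = V / N = 25 / 55 = 0.45

0.45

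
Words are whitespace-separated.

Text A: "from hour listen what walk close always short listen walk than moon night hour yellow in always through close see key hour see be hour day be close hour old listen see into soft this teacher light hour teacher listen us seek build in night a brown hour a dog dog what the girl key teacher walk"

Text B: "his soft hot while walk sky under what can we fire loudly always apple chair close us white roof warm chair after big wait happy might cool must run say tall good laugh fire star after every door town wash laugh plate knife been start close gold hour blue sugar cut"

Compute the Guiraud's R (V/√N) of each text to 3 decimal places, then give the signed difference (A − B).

A: V=32, N=57, R=4.239
B: V=46, N=51, R=6.441
Difference = 4.239 − 6.441 = -2.202

-2.202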